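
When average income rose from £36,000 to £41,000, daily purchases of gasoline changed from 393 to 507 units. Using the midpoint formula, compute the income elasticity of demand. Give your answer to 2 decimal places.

ΔQ = 114, ΔI = 5000. Midpoints: Ī = 38,500, Q̄ = 450.0.
ε_I = (ΔQ/ΔI)(Ī/Q̄) = (114/5000)(38500/450.0).

1.95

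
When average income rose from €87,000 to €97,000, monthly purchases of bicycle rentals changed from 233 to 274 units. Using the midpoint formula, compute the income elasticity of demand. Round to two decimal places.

1.49

ΔQ = 41, ΔI = 10000. Midpoints: Ī = 92,000, Q̄ = 253.5.
ε_I = (ΔQ/ΔI)(Ī/Q̄) = (41/10000)(92000/253.5).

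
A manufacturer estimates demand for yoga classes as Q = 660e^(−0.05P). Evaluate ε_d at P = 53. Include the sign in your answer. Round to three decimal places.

-2.650

At P = 53, Q = 46.630.
dQ/dP = −0.05·660e^(−0.05P) = −0.05Q = -2.331.
ε = (dQ/dP)(P/Q) = (-2.331)(53/46.630).
|ε| > 1, so demand is elastic at this price.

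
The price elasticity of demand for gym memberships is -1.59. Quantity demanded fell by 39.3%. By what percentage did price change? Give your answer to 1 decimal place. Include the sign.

%ΔP ≈ %ΔQ / ε = (-39.3%)/(-1.59) = 24.72%.

24.7%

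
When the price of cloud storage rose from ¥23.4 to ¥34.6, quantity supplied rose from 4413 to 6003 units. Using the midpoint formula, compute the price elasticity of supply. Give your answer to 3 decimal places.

ΔQ = 6003 − 4413 = 1590; ΔP = 34.6 − 23.4 = 11.2.
Midpoints: P̄ = 29.00, Q̄ = 5208.0.
ε_s = (ΔQ/ΔP)(P̄/Q̄) = (1590/11.2)(29.00/5208.0).

0.791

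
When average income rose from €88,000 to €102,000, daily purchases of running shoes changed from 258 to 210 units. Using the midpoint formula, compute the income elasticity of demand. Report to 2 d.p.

ΔQ = -48, ΔI = 14000. Midpoints: Ī = 95,000, Q̄ = 234.0.
ε_I = (ΔQ/ΔI)(Ī/Q̄) = (-48/14000)(95000/234.0).
ε_I < 0, so the good is inferior.

-1.39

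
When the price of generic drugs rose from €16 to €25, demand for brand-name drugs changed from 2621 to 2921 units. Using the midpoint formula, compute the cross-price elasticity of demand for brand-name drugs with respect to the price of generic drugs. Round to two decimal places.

0.25

ΔQ_x = 2921 − 2621 = 300; ΔP_y = 25 − 16 = 9.
Midpoints: P̄_y = 20.50, Q̄_x = 2771.0.
ε_xy = (ΔQ_x/ΔP_y)(P̄_y/Q̄_x) = (300/9)(20.50/2771.0).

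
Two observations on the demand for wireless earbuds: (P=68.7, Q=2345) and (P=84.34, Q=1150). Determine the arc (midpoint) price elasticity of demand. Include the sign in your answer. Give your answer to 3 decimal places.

-3.346

ΔQ = 1150 − 2345 = -1195; ΔP = 84.34 − 68.7 = 15.64.
Midpoints: P̄ = 76.52, Q̄ = 1747.5.
ε = (ΔQ/ΔP)(P̄/Q̄) = (-1195/15.64)(76.52/1747.5).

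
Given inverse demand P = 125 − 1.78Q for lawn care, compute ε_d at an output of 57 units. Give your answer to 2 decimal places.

-0.23

At Q = 57, P = 125 − 1.78(57) = 23.54.
dP/dQ = −1.78, so dQ/dP = 1/(−1.78) = -0.562.
ε = (dQ/dP)(P/Q) = (-0.562)(23.54/57).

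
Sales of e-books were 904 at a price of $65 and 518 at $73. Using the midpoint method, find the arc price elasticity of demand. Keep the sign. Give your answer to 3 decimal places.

-4.682

ΔQ = 518 − 904 = -386; ΔP = 73 − 65 = 8.
Midpoints: P̄ = 69.00, Q̄ = 711.0.
ε = (ΔQ/ΔP)(P̄/Q̄) = (-386/8)(69.00/711.0).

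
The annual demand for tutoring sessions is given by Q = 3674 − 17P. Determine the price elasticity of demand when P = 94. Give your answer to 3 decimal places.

At P = 94, Q = 2076.
dQ/dP = −17.
ε = (dQ/dP)(P/Q) = (-17)(94/2076).

-0.770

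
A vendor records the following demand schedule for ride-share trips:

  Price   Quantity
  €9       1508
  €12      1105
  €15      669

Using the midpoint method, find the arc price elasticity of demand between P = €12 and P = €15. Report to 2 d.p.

-2.21

At P = 12, Q = 1105; at P = 15, Q = 669.
ΔQ = -436, ΔP = 3. Midpoints: P̄ = 13.50, Q̄ = 887.0.
ε = (ΔQ/ΔP)(P̄/Q̄) = (-436/3)(13.50/887.0).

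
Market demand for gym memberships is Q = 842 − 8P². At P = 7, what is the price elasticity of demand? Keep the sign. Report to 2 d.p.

-1.74

At P = 7, Q = 450.
dQ/dP = −16P = -112.
ε = (dQ/dP)(P/Q) = (-112)(7/450).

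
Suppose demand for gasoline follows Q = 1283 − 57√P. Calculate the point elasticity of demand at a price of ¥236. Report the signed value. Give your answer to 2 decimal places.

-1.07

At P = 236, Q = 407.349.
dQ/dP = −57/(2√P) = -1.855.
ε = (dQ/dP)(P/Q) = (-1.855)(236/407.349).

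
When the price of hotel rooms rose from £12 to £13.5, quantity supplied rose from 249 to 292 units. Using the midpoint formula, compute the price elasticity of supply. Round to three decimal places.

1.351

ΔQ = 292 − 249 = 43; ΔP = 13.5 − 12 = 1.5.
Midpoints: P̄ = 12.75, Q̄ = 270.5.
ε_s = (ΔQ/ΔP)(P̄/Q̄) = (43/1.5)(12.75/270.5).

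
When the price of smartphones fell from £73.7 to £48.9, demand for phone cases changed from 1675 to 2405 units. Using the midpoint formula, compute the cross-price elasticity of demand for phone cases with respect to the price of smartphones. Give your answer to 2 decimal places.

-0.88

ΔQ_x = 2405 − 1675 = 730; ΔP_y = 48.9 − 73.7 = -24.8.
Midpoints: P̄_y = 61.30, Q̄_x = 2040.0.
ε_xy = (ΔQ_x/ΔP_y)(P̄_y/Q̄_x) = (730/-24.8)(61.30/2040.0).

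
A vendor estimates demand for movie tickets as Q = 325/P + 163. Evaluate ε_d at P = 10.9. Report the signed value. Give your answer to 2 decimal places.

-0.15

At P = 10.9, Q = 192.817.
dQ/dP = −325/P² = -2.735.
ε = (dQ/dP)(P/Q) = (-2.735)(10.9/192.817).
|ε| < 1, so demand is inelastic at this price.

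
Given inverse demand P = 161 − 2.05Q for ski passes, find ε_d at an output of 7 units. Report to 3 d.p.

-10.220

At Q = 7, P = 161 − 2.05(7) = 146.65.
dP/dQ = −2.05, so dQ/dP = 1/(−2.05) = -0.488.
ε = (dQ/dP)(P/Q) = (-0.488)(146.65/7).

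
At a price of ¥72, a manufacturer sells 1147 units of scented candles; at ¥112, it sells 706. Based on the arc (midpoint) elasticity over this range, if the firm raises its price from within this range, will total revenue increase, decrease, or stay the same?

Arc ε = (-441/40)(92.00/926.5) ≈ -1.095.
|ε| = 1.09 > 1, so demand is elastic. A price rise therefore reduces total revenue.

decrease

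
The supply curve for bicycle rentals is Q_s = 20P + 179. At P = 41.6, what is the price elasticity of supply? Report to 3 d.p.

0.823

At P = 41.6, Q_s = 1011.
dQ_s/dP = 20.
ε_s = (dQ_s/dP)(P/Q_s) = (20)(41.6/1011).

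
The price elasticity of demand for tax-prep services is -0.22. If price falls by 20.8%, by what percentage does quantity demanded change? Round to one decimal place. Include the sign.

4.6%

%ΔQ ≈ ε × %ΔP = (-0.22)(-20.8%) = 4.58%.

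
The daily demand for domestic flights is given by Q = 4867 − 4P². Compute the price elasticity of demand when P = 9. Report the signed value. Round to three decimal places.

At P = 9, Q = 4543.
dQ/dP = −8P = -72.
ε = (dQ/dP)(P/Q) = (-72)(9/4543).

-0.143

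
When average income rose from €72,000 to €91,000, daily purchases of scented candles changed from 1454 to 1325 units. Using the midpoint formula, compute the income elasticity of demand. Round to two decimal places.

ΔQ = -129, ΔI = 19000. Midpoints: Ī = 81,500, Q̄ = 1389.5.
ε_I = (ΔQ/ΔI)(Ī/Q̄) = (-129/19000)(81500/1389.5).

-0.40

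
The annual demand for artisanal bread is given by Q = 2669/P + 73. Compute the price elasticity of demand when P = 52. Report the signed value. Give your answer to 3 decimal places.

At P = 52, Q = 124.327.
dQ/dP = −2669/P² = -0.987.
ε = (dQ/dP)(P/Q) = (-0.987)(52/124.327).
|ε| < 1, so demand is inelastic at this price.

-0.413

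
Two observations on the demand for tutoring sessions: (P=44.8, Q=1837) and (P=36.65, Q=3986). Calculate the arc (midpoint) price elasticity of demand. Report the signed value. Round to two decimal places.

-3.69

ΔQ = 3986 − 1837 = 2149; ΔP = 36.65 − 44.8 = -8.15.
Midpoints: P̄ = 40.72, Q̄ = 2911.5.
ε = (ΔQ/ΔP)(P̄/Q̄) = (2149/-8.15)(40.72/2911.5).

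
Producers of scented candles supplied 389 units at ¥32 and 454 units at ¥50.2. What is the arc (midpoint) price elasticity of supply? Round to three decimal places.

0.348

ΔQ = 454 − 389 = 65; ΔP = 50.2 − 32 = 18.2.
Midpoints: P̄ = 41.10, Q̄ = 421.5.
ε_s = (ΔQ/ΔP)(P̄/Q̄) = (65/18.2)(41.10/421.5).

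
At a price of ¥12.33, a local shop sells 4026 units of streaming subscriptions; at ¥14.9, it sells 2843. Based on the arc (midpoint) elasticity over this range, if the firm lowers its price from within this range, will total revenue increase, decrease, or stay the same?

Arc ε = (-1183/2.57)(13.62/3434.5) ≈ -1.825.
|ε| = 1.82 > 1, so demand is elastic. A price cut therefore raises total revenue.

increase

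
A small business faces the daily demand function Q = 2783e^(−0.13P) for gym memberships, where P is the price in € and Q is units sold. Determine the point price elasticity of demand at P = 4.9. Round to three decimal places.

At P = 4.9, Q = 1471.864.
dQ/dP = −0.13·2783e^(−0.13P) = −0.13Q = -191.342.
ε = (dQ/dP)(P/Q) = (-191.342)(4.9/1471.864).

-0.637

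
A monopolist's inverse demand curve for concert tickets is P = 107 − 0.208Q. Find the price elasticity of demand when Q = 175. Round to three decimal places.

-1.940

At Q = 175, P = 107 − 0.208(175) = 70.60.
dP/dQ = −0.208, so dQ/dP = 1/(−0.208) = -4.808.
ε = (dQ/dP)(P/Q) = (-4.808)(70.60/175).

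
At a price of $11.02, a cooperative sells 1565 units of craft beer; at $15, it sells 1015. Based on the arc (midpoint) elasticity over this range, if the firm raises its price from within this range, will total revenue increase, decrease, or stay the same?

Arc ε = (-550/3.98)(13.01/1290.0) ≈ -1.394.
|ε| = 1.39 > 1, so demand is elastic. A price rise therefore reduces total revenue.

decrease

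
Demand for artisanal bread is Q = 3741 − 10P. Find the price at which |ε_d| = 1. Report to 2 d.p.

For linear demand Q = a − bP, ε = −bP/(a − bP). |ε| = 1 when bP = a − bP, i.e. P = a/(2b).
P = 3741/(2·10) = 3741/20 = 187.0500.

187.05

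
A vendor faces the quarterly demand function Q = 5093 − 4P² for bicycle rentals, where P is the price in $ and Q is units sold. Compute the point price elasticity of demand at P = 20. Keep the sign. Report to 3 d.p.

At P = 20, Q = 3493.
dQ/dP = −8P = -160.
ε = (dQ/dP)(P/Q) = (-160)(20/3493).

-0.916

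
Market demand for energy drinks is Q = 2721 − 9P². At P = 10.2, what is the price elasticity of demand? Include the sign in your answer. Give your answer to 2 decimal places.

-1.05

At P = 10.2, Q = 1784.640.
dQ/dP = −18P = -183.600.
ε = (dQ/dP)(P/Q) = (-183.600)(10.2/1784.640).
|ε| > 1, so demand is elastic at this price.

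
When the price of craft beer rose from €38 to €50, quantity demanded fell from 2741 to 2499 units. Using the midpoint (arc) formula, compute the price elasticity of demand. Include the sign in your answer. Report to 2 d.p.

ΔQ = 2499 − 2741 = -242; ΔP = 50 − 38 = 12.
Midpoints: P̄ = 44.00, Q̄ = 2620.0.
ε = (ΔQ/ΔP)(P̄/Q̄) = (-242/12)(44.00/2620.0).

-0.34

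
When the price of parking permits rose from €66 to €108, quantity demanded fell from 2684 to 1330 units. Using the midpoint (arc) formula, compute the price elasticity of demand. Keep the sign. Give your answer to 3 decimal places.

-1.397

ΔQ = 1330 − 2684 = -1354; ΔP = 108 − 66 = 42.
Midpoints: P̄ = 87.00, Q̄ = 2007.0.
ε = (ΔQ/ΔP)(P̄/Q̄) = (-1354/42)(87.00/2007.0).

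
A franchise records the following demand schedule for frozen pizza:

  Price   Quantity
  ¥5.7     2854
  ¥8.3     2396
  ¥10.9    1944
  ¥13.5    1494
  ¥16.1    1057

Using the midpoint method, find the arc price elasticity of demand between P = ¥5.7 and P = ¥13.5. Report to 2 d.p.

-0.77

At P = 5.7, Q = 2854; at P = 13.5, Q = 1494.
ΔQ = -1360, ΔP = 7.8. Midpoints: P̄ = 9.60, Q̄ = 2174.0.
ε = (ΔQ/ΔP)(P̄/Q̄) = (-1360/7.8)(9.60/2174.0).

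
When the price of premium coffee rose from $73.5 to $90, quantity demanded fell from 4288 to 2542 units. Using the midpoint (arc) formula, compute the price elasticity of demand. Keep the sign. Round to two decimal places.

-2.53

ΔQ = 2542 − 4288 = -1746; ΔP = 90 − 73.5 = 16.5.
Midpoints: P̄ = 81.75, Q̄ = 3415.0.
ε = (ΔQ/ΔP)(P̄/Q̄) = (-1746/16.5)(81.75/3415.0).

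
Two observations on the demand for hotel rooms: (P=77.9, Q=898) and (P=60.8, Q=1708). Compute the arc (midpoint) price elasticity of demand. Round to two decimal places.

ΔQ = 1708 − 898 = 810; ΔP = 60.8 − 77.9 = -17.1.
Midpoints: P̄ = 69.35, Q̄ = 1303.0.
ε = (ΔQ/ΔP)(P̄/Q̄) = (810/-17.1)(69.35/1303.0).

-2.52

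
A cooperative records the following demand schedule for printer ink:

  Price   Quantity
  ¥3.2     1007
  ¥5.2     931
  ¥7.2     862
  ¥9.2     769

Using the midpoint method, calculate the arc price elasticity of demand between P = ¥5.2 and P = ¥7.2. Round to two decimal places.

At P = 5.2, Q = 931; at P = 7.2, Q = 862.
ΔQ = -69, ΔP = 2.0. Midpoints: P̄ = 6.20, Q̄ = 896.5.
ε = (ΔQ/ΔP)(P̄/Q̄) = (-69/2.0)(6.20/896.5).

-0.24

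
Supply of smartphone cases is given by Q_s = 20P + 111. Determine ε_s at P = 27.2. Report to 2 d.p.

0.83

At P = 27.2, Q_s = 655.
dQ_s/dP = 20.
ε_s = (dQ_s/dP)(P/Q_s) = (20)(27.2/655).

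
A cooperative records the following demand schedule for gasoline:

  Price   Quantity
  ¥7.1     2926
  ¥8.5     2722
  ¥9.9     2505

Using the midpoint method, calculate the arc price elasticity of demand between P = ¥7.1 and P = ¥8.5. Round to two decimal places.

-0.40

At P = 7.1, Q = 2926; at P = 8.5, Q = 2722.
ΔQ = -204, ΔP = 1.4. Midpoints: P̄ = 7.80, Q̄ = 2824.0.
ε = (ΔQ/ΔP)(P̄/Q̄) = (-204/1.4)(7.80/2824.0).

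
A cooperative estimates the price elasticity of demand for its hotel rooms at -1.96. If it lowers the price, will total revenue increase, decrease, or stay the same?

|ε| = 1.96 > 1, so demand is elastic. A price cut therefore raises total revenue.

increase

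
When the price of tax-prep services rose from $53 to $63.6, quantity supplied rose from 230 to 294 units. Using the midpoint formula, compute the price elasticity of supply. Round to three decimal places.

1.344

ΔQ = 294 − 230 = 64; ΔP = 63.6 − 53 = 10.6.
Midpoints: P̄ = 58.30, Q̄ = 262.0.
ε_s = (ΔQ/ΔP)(P̄/Q̄) = (64/10.6)(58.30/262.0).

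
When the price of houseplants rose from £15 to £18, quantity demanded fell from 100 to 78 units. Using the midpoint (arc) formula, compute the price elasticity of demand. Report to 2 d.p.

-1.36

ΔQ = 78 − 100 = -22; ΔP = 18 − 15 = 3.
Midpoints: P̄ = 16.50, Q̄ = 89.0.
ε = (ΔQ/ΔP)(P̄/Q̄) = (-22/3)(16.50/89.0).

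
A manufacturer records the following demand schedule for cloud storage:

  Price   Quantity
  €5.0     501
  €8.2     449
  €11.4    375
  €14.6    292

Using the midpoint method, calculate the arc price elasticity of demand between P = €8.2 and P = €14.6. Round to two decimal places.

-0.75

At P = 8.2, Q = 449; at P = 14.6, Q = 292.
ΔQ = -157, ΔP = 6.4. Midpoints: P̄ = 11.40, Q̄ = 370.5.
ε = (ΔQ/ΔP)(P̄/Q̄) = (-157/6.4)(11.40/370.5).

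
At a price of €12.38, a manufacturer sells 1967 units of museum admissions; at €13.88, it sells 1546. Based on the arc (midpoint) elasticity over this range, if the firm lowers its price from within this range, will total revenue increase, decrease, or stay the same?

Arc ε = (-421/1.5)(13.13/1756.5) ≈ -2.098.
|ε| = 2.10 > 1, so demand is elastic. A price cut therefore raises total revenue.

increase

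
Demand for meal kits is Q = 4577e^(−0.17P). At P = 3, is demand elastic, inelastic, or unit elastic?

inelastic

Q = 2748.468, dQ/dP = -467.240.
ε = (dQ/dP)(P/Q) ≈ -0.510.
|ε| = 0.51 < 1.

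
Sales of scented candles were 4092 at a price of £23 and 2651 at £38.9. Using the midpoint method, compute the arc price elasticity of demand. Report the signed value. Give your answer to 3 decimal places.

ΔQ = 2651 − 4092 = -1441; ΔP = 38.9 − 23 = 15.9.
Midpoints: P̄ = 30.95, Q̄ = 3371.5.
ε = (ΔQ/ΔP)(P̄/Q̄) = (-1441/15.9)(30.95/3371.5).

-0.832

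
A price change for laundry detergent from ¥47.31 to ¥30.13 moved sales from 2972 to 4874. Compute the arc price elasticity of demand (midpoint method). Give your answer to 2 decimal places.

ΔQ = 4874 − 2972 = 1902; ΔP = 30.13 − 47.31 = -17.18.
Midpoints: P̄ = 38.72, Q̄ = 3923.0.
ε = (ΔQ/ΔP)(P̄/Q̄) = (1902/-17.18)(38.72/3923.0).

-1.09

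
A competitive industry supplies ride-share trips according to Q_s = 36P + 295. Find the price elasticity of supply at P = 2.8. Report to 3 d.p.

At P = 2.8, Q_s = 395.80.
dQ_s/dP = 36.
ε_s = (dQ_s/dP)(P/Q_s) = (36)(2.8/395.80).

0.255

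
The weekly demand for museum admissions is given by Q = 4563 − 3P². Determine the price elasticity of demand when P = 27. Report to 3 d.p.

-1.841

At P = 27, Q = 2376.
dQ/dP = −6P = -162.
ε = (dQ/dP)(P/Q) = (-162)(27/2376).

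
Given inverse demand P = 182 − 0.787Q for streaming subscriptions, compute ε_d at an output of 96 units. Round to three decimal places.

-1.409

At Q = 96, P = 182 − 0.787(96) = 106.45.
dP/dQ = −0.787, so dQ/dP = 1/(−0.787) = -1.271.
ε = (dQ/dP)(P/Q) = (-1.271)(106.45/96).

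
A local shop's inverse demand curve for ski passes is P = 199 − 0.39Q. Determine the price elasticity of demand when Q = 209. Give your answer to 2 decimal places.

-1.44

At Q = 209, P = 199 − 0.39(209) = 117.49.
dP/dQ = −0.39, so dQ/dP = 1/(−0.39) = -2.564.
ε = (dQ/dP)(P/Q) = (-2.564)(117.49/209).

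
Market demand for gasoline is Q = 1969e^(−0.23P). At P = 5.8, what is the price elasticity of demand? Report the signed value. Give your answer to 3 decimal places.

At P = 5.8, Q = 518.677.
dQ/dP = −0.23·1969e^(−0.23P) = −0.23Q = -119.296.
ε = (dQ/dP)(P/Q) = (-119.296)(5.8/518.677).

-1.334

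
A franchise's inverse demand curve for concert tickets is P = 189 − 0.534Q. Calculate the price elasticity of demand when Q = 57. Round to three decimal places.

-5.209

At Q = 57, P = 189 − 0.534(57) = 158.56.
dP/dQ = −0.534, so dQ/dP = 1/(−0.534) = -1.873.
ε = (dQ/dP)(P/Q) = (-1.873)(158.56/57).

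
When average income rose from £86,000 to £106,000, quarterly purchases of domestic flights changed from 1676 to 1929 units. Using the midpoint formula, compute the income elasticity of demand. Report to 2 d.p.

ΔQ = 253, ΔI = 20000. Midpoints: Ī = 96,000, Q̄ = 1802.5.
ε_I = (ΔQ/ΔI)(Ī/Q̄) = (253/20000)(96000/1802.5).
ε_I > 0, so the good is normal.

0.67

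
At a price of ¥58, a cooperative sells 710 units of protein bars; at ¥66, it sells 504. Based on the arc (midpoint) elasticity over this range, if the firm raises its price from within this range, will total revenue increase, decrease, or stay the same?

Arc ε = (-206/8)(62.00/607.0) ≈ -2.630.
|ε| = 2.63 > 1, so demand is elastic. A price rise therefore reduces total revenue.

decrease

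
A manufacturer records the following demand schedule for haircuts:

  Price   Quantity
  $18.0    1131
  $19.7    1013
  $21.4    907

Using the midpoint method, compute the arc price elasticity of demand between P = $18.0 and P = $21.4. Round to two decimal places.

-1.27

At P = 18.0, Q = 1131; at P = 21.4, Q = 907.
ΔQ = -224, ΔP = 3.4. Midpoints: P̄ = 19.70, Q̄ = 1019.0.
ε = (ΔQ/ΔP)(P̄/Q̄) = (-224/3.4)(19.70/1019.0).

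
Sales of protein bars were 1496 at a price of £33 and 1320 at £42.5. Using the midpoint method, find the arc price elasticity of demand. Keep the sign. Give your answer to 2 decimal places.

-0.50

ΔQ = 1320 − 1496 = -176; ΔP = 42.5 − 33 = 9.5.
Midpoints: P̄ = 37.75, Q̄ = 1408.0.
ε = (ΔQ/ΔP)(P̄/Q̄) = (-176/9.5)(37.75/1408.0).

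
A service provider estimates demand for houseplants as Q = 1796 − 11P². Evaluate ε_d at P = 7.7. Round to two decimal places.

At P = 7.7, Q = 1143.810.
dQ/dP = −22P = -169.400.
ε = (dQ/dP)(P/Q) = (-169.400)(7.7/1143.810).
|ε| > 1, so demand is elastic at this price.

-1.14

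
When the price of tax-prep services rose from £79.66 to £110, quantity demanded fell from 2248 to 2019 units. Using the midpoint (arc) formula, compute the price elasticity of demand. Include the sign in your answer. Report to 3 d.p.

-0.335

ΔQ = 2019 − 2248 = -229; ΔP = 110 − 79.66 = 30.34.
Midpoints: P̄ = 94.83, Q̄ = 2133.5.
ε = (ΔQ/ΔP)(P̄/Q̄) = (-229/30.34)(94.83/2133.5).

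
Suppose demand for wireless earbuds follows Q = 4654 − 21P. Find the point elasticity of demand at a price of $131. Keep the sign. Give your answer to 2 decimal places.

At P = 131, Q = 1903.
dQ/dP = −21.
ε = (dQ/dP)(P/Q) = (-21)(131/1903).

-1.45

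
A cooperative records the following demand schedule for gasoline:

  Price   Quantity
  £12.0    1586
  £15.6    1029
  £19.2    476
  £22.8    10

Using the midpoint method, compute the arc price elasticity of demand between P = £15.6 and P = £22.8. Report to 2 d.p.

-5.23

At P = 15.6, Q = 1029; at P = 22.8, Q = 10.
ΔQ = -1019, ΔP = 7.2. Midpoints: P̄ = 19.20, Q̄ = 519.5.
ε = (ΔQ/ΔP)(P̄/Q̄) = (-1019/7.2)(19.20/519.5).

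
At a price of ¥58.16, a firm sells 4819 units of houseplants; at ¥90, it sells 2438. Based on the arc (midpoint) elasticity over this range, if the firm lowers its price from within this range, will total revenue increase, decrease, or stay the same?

Arc ε = (-2381/31.84)(74.08/3628.5) ≈ -1.527.
|ε| = 1.53 > 1, so demand is elastic. A price cut therefore raises total revenue.

increase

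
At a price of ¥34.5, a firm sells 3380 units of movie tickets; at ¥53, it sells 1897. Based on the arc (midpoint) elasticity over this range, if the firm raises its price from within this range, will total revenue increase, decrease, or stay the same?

Arc ε = (-1483/18.5)(43.75/2638.5) ≈ -1.329.
|ε| = 1.33 > 1, so demand is elastic. A price rise therefore reduces total revenue.

decrease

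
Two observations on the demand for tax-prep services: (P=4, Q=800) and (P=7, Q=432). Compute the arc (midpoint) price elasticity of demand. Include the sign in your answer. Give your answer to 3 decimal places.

-1.095

ΔQ = 432 − 800 = -368; ΔP = 7 − 4 = 3.
Midpoints: P̄ = 5.50, Q̄ = 616.0.
ε = (ΔQ/ΔP)(P̄/Q̄) = (-368/3)(5.50/616.0).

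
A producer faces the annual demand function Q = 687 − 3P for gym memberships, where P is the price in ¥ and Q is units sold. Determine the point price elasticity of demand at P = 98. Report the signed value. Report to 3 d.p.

At P = 98, Q = 393.
dQ/dP = −3.
ε = (dQ/dP)(P/Q) = (-3)(98/393).
|ε| < 1, so demand is inelastic at this price.

-0.748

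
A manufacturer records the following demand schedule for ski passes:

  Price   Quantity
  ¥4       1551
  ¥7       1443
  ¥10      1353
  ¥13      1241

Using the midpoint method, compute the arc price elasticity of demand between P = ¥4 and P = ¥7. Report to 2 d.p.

At P = 4, Q = 1551; at P = 7, Q = 1443.
ΔQ = -108, ΔP = 3. Midpoints: P̄ = 5.50, Q̄ = 1497.0.
ε = (ΔQ/ΔP)(P̄/Q̄) = (-108/3)(5.50/1497.0).

-0.13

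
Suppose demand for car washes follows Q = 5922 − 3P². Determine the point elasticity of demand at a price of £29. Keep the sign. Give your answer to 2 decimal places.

-1.48

At P = 29, Q = 3399.
dQ/dP = −6P = -174.
ε = (dQ/dP)(P/Q) = (-174)(29/3399).
|ε| > 1, so demand is elastic at this price.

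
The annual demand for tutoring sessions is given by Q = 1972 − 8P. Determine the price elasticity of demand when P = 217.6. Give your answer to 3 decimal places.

At P = 217.6, Q = 231.200.
dQ/dP = −8.
ε = (dQ/dP)(P/Q) = (-8)(217.6/231.200).
|ε| > 1, so demand is elastic at this price.

-7.529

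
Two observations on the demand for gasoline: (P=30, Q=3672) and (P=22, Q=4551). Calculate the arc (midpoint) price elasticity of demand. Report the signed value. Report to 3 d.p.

-0.695

ΔQ = 4551 − 3672 = 879; ΔP = 22 − 30 = -8.
Midpoints: P̄ = 26.00, Q̄ = 4111.5.
ε = (ΔQ/ΔP)(P̄/Q̄) = (879/-8)(26.00/4111.5).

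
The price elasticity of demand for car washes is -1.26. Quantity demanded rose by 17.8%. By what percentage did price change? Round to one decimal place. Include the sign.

-14.1%

%ΔP ≈ %ΔQ / ε = (17.8%)/(-1.26) = -14.13%.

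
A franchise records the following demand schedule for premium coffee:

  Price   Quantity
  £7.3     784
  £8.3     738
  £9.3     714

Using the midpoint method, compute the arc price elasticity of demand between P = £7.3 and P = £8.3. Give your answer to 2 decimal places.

At P = 7.3, Q = 784; at P = 8.3, Q = 738.
ΔQ = -46, ΔP = 1.0. Midpoints: P̄ = 7.80, Q̄ = 761.0.
ε = (ΔQ/ΔP)(P̄/Q̄) = (-46/1.0)(7.80/761.0).

-0.47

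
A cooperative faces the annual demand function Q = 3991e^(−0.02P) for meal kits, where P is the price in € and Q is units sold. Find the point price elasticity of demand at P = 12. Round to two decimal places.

At P = 12, Q = 3139.432.
dQ/dP = −0.02·3991e^(−0.02P) = −0.02Q = -62.789.
ε = (dQ/dP)(P/Q) = (-62.789)(12/3139.432).

-0.24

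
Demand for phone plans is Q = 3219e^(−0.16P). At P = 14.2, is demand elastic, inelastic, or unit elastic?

Q = 331.897, dQ/dP = -53.104.
ε = (dQ/dP)(P/Q) ≈ -2.272.
|ε| = 2.27 > 1.

elastic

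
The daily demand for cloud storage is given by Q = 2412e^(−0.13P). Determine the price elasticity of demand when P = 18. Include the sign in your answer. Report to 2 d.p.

At P = 18, Q = 232.342.
dQ/dP = −0.13·2412e^(−0.13P) = −0.13Q = -30.204.
ε = (dQ/dP)(P/Q) = (-30.204)(18/232.342).

-2.34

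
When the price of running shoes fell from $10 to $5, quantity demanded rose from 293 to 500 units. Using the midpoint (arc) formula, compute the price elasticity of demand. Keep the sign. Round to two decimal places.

ΔQ = 500 − 293 = 207; ΔP = 5 − 10 = -5.
Midpoints: P̄ = 7.50, Q̄ = 396.5.
ε = (ΔQ/ΔP)(P̄/Q̄) = (207/-5)(7.50/396.5).

-0.78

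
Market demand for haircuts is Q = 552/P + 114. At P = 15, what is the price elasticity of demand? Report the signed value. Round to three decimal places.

-0.244

At P = 15, Q = 150.800.
dQ/dP = −552/P² = -2.453.
ε = (dQ/dP)(P/Q) = (-2.453)(15/150.800).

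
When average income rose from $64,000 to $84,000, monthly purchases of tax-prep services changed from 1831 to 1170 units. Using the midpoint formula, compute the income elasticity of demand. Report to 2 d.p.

-1.63

ΔQ = -661, ΔI = 20000. Midpoints: Ī = 74,000, Q̄ = 1500.5.
ε_I = (ΔQ/ΔI)(Ī/Q̄) = (-661/20000)(74000/1500.5).
ε_I < 0, so the good is inferior.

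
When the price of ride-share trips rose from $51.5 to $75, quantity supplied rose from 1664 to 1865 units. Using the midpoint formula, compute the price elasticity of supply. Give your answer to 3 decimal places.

0.307

ΔQ = 1865 − 1664 = 201; ΔP = 75 − 51.5 = 23.5.
Midpoints: P̄ = 63.25, Q̄ = 1764.5.
ε_s = (ΔQ/ΔP)(P̄/Q̄) = (201/23.5)(63.25/1764.5).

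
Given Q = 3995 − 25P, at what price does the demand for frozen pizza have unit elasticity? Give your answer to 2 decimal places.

For linear demand Q = a − bP, ε = −bP/(a − bP). |ε| = 1 when bP = a − bP, i.e. P = a/(2b).
P = 3995/(2·25) = 3995/50 = 79.9000.

79.90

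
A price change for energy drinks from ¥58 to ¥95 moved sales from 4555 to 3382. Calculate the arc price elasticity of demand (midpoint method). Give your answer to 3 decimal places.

-0.611

ΔQ = 3382 − 4555 = -1173; ΔP = 95 − 58 = 37.
Midpoints: P̄ = 76.50, Q̄ = 3968.5.
ε = (ΔQ/ΔP)(P̄/Q̄) = (-1173/37)(76.50/3968.5).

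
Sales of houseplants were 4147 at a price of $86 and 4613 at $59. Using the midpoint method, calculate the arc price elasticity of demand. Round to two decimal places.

ΔQ = 4613 − 4147 = 466; ΔP = 59 − 86 = -27.
Midpoints: P̄ = 72.50, Q̄ = 4380.0.
ε = (ΔQ/ΔP)(P̄/Q̄) = (466/-27)(72.50/4380.0).

-0.29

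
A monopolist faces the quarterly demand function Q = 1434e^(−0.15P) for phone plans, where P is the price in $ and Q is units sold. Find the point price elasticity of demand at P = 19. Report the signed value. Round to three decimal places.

At P = 19, Q = 82.949.
dQ/dP = −0.15·1434e^(−0.15P) = −0.15Q = -12.442.
ε = (dQ/dP)(P/Q) = (-12.442)(19/82.949).

-2.850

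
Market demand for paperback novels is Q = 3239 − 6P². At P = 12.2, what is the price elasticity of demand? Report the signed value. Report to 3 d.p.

At P = 12.2, Q = 2345.960.
dQ/dP = −12P = -146.400.
ε = (dQ/dP)(P/Q) = (-146.400)(12.2/2345.960).

-0.761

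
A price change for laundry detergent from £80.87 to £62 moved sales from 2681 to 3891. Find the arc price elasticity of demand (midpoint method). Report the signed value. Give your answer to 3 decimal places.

ΔQ = 3891 − 2681 = 1210; ΔP = 62 − 80.87 = -18.87.
Midpoints: P̄ = 71.44, Q̄ = 3286.0.
ε = (ΔQ/ΔP)(P̄/Q̄) = (1210/-18.87)(71.44/3286.0).

-1.394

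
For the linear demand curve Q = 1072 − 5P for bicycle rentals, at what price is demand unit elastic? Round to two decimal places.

For linear demand Q = a − bP, ε = −bP/(a − bP). |ε| = 1 when bP = a − bP, i.e. P = a/(2b).
P = 1072/(2·5) = 1072/10 = 107.2000.

107.20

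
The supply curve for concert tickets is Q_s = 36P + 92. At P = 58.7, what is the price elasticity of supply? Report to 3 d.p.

At P = 58.7, Q_s = 2205.20.
dQ_s/dP = 36.
ε_s = (dQ_s/dP)(P/Q_s) = (36)(58.7/2205.20).

0.958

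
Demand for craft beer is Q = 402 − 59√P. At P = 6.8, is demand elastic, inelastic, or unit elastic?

inelastic

Q = 248.147, dQ/dP = -11.313.
ε = (dQ/dP)(P/Q) ≈ -0.310.
|ε| = 0.31 < 1.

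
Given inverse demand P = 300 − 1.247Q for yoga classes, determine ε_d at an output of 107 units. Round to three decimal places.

-1.248

At Q = 107, P = 300 − 1.247(107) = 166.57.
dP/dQ = −1.247, so dQ/dP = 1/(−1.247) = -0.802.
ε = (dQ/dP)(P/Q) = (-0.802)(166.57/107).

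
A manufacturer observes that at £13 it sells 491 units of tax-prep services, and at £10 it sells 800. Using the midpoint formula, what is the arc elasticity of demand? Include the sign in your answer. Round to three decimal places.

ΔQ = 800 − 491 = 309; ΔP = 10 − 13 = -3.
Midpoints: P̄ = 11.50, Q̄ = 645.5.
ε = (ΔQ/ΔP)(P̄/Q̄) = (309/-3)(11.50/645.5).

-1.835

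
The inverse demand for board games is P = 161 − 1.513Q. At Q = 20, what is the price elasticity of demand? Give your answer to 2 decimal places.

-4.32

At Q = 20, P = 161 − 1.513(20) = 130.74.
dP/dQ = −1.513, so dQ/dP = 1/(−1.513) = -0.661.
ε = (dQ/dP)(P/Q) = (-0.661)(130.74/20).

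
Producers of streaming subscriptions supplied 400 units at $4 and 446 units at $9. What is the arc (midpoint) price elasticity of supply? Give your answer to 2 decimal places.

ΔQ = 446 − 400 = 46; ΔP = 9 − 4 = 5.
Midpoints: P̄ = 6.50, Q̄ = 423.0.
ε_s = (ΔQ/ΔP)(P̄/Q̄) = (46/5)(6.50/423.0).

0.14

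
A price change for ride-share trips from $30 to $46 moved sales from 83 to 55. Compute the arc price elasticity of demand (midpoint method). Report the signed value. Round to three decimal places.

-0.964

ΔQ = 55 − 83 = -28; ΔP = 46 − 30 = 16.
Midpoints: P̄ = 38.00, Q̄ = 69.0.
ε = (ΔQ/ΔP)(P̄/Q̄) = (-28/16)(38.00/69.0).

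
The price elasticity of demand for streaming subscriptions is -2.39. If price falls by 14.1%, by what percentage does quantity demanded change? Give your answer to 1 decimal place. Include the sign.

33.7%

%ΔQ ≈ ε × %ΔP = (-2.39)(-14.1%) = 33.70%.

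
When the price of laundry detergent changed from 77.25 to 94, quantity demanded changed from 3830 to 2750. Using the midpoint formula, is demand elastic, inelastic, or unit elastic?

Arc ε ≈ -1.678.
|ε| = 1.68 > 1.

elastic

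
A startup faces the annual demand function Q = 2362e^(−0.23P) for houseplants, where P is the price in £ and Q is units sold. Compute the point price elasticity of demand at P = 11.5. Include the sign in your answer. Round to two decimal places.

-2.65

At P = 11.5, Q = 167.715.
dQ/dP = −0.23·2362e^(−0.23P) = −0.23Q = -38.574.
ε = (dQ/dP)(P/Q) = (-38.574)(11.5/167.715).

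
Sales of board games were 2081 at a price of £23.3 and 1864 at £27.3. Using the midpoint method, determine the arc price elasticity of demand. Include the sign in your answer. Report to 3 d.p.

ΔQ = 1864 − 2081 = -217; ΔP = 27.3 − 23.3 = 4.
Midpoints: P̄ = 25.30, Q̄ = 1972.5.
ε = (ΔQ/ΔP)(P̄/Q̄) = (-217/4)(25.30/1972.5).

-0.696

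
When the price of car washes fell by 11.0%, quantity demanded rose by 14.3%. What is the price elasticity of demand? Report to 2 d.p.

-1.30

ε = %ΔQ / %ΔP = (14.3)/(-11.0) = -1.300.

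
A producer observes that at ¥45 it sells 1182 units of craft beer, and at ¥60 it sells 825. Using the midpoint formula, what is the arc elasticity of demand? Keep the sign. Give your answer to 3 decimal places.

-1.245

ΔQ = 825 − 1182 = -357; ΔP = 60 − 45 = 15.
Midpoints: P̄ = 52.50, Q̄ = 1003.5.
ε = (ΔQ/ΔP)(P̄/Q̄) = (-357/15)(52.50/1003.5).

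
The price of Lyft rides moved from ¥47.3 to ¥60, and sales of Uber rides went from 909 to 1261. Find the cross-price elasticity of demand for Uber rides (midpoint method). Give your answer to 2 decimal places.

1.37

ΔQ_x = 1261 − 909 = 352; ΔP_y = 60 − 47.3 = 12.7.
Midpoints: P̄_y = 53.65, Q̄_x = 1085.0.
ε_xy = (ΔQ_x/ΔP_y)(P̄_y/Q̄_x) = (352/12.7)(53.65/1085.0).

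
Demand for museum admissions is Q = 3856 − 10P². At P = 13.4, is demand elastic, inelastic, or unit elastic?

elastic

Q = 2060.400, dQ/dP = -268.
ε = (dQ/dP)(P/Q) ≈ -1.743.
|ε| = 1.74 > 1.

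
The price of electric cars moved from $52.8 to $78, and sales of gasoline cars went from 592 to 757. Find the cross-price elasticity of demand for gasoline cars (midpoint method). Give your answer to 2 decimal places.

0.63

ΔQ_x = 757 − 592 = 165; ΔP_y = 78 − 52.8 = 25.2.
Midpoints: P̄_y = 65.40, Q̄_x = 674.5.
ε_xy = (ΔQ_x/ΔP_y)(P̄_y/Q̄_x) = (165/25.2)(65.40/674.5).
ε_xy > 0, so the goods are substitutes.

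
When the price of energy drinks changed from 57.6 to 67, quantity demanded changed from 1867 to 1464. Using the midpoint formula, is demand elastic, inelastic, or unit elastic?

Arc ε ≈ -1.604.
|ε| = 1.60 > 1.

elastic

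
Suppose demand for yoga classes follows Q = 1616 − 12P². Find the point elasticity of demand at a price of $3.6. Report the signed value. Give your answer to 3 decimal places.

At P = 3.6, Q = 1460.480.
dQ/dP = −24P = -86.400.
ε = (dQ/dP)(P/Q) = (-86.400)(3.6/1460.480).

-0.213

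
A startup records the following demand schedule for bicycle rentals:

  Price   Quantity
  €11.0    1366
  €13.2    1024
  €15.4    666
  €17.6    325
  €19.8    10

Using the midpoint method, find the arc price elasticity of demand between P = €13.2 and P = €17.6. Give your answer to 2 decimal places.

-3.63

At P = 13.2, Q = 1024; at P = 17.6, Q = 325.
ΔQ = -699, ΔP = 4.4. Midpoints: P̄ = 15.40, Q̄ = 674.5.
ε = (ΔQ/ΔP)(P̄/Q̄) = (-699/4.4)(15.40/674.5).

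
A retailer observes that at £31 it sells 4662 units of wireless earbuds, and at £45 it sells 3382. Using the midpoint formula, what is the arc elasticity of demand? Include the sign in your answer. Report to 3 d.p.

ΔQ = 3382 − 4662 = -1280; ΔP = 45 − 31 = 14.
Midpoints: P̄ = 38.00, Q̄ = 4022.0.
ε = (ΔQ/ΔP)(P̄/Q̄) = (-1280/14)(38.00/4022.0).

-0.864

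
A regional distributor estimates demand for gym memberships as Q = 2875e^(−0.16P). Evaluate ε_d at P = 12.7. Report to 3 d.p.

-2.032

At P = 12.7, Q = 376.835.
dQ/dP = −0.16·2875e^(−0.16P) = −0.16Q = -60.294.
ε = (dQ/dP)(P/Q) = (-60.294)(12.7/376.835).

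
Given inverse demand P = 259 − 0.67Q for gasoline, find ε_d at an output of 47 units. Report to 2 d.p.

At Q = 47, P = 259 − 0.67(47) = 227.51.
dP/dQ = −0.67, so dQ/dP = 1/(−0.67) = -1.493.
ε = (dQ/dP)(P/Q) = (-1.493)(227.51/47).

-7.22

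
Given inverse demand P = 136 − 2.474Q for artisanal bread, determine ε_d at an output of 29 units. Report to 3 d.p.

At Q = 29, P = 136 − 2.474(29) = 64.25.
dP/dQ = −2.474, so dQ/dP = 1/(−2.474) = -0.404.
ε = (dQ/dP)(P/Q) = (-0.404)(64.25/29).

-0.896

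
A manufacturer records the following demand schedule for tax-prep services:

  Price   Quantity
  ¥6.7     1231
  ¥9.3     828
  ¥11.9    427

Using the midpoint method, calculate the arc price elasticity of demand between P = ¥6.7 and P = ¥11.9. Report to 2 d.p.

At P = 6.7, Q = 1231; at P = 11.9, Q = 427.
ΔQ = -804, ΔP = 5.2. Midpoints: P̄ = 9.30, Q̄ = 829.0.
ε = (ΔQ/ΔP)(P̄/Q̄) = (-804/5.2)(9.30/829.0).

-1.73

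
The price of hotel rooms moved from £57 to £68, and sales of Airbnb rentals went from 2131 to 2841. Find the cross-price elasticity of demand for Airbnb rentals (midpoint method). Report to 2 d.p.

ΔQ_x = 2841 − 2131 = 710; ΔP_y = 68 − 57 = 11.
Midpoints: P̄_y = 62.50, Q̄_x = 2486.0.
ε_xy = (ΔQ_x/ΔP_y)(P̄_y/Q̄_x) = (710/11)(62.50/2486.0).

1.62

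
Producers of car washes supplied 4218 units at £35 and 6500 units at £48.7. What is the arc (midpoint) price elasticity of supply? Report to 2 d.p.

ΔQ = 6500 − 4218 = 2282; ΔP = 48.7 − 35 = 13.7.
Midpoints: P̄ = 41.85, Q̄ = 5359.0.
ε_s = (ΔQ/ΔP)(P̄/Q̄) = (2282/13.7)(41.85/5359.0).

1.30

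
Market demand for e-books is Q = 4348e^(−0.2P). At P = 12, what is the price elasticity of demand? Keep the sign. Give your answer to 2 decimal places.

At P = 12, Q = 394.442.
dQ/dP = −0.2·4348e^(−0.2P) = −0.2Q = -78.888.
ε = (dQ/dP)(P/Q) = (-78.888)(12/394.442).
|ε| > 1, so demand is elastic at this price.

-2.40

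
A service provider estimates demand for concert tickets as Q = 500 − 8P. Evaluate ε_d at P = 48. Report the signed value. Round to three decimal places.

-3.310

At P = 48, Q = 116.
dQ/dP = −8.
ε = (dQ/dP)(P/Q) = (-8)(48/116).
|ε| > 1, so demand is elastic at this price.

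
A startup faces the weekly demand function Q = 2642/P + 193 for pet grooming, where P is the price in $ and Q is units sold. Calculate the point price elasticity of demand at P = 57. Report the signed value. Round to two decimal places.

At P = 57, Q = 239.351.
dQ/dP = −2642/P² = -0.813.
ε = (dQ/dP)(P/Q) = (-0.813)(57/239.351).

-0.19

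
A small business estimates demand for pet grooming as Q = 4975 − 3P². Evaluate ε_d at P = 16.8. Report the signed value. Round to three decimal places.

At P = 16.8, Q = 4128.280.
dQ/dP = −6P = -100.800.
ε = (dQ/dP)(P/Q) = (-100.800)(16.8/4128.280).

-0.410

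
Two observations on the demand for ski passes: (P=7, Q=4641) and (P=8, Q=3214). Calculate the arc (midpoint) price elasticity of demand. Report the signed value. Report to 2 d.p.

ΔQ = 3214 − 4641 = -1427; ΔP = 8 − 7 = 1.
Midpoints: P̄ = 7.50, Q̄ = 3927.5.
ε = (ΔQ/ΔP)(P̄/Q̄) = (-1427/1)(7.50/3927.5).

-2.73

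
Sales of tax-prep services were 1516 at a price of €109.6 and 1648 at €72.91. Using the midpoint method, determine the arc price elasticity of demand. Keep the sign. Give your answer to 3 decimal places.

ΔQ = 1648 − 1516 = 132; ΔP = 72.91 − 109.6 = -36.69.
Midpoints: P̄ = 91.25, Q̄ = 1582.0.
ε = (ΔQ/ΔP)(P̄/Q̄) = (132/-36.69)(91.25/1582.0).

-0.208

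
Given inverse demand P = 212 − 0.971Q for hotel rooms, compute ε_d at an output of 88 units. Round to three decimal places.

-1.481

At Q = 88, P = 212 − 0.971(88) = 126.55.
dP/dQ = −0.971, so dQ/dP = 1/(−0.971) = -1.030.
ε = (dQ/dP)(P/Q) = (-1.030)(126.55/88).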